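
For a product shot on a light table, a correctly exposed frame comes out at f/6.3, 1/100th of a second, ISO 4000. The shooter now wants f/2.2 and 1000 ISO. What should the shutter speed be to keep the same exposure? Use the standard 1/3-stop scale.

1/200s

Aperture: f/6.3 → f/5.6 → f/5 → f/4.5 → f/4 → f/3.5 → f/3.2 → f/2.8 → f/2.5 → f/2.2 — 3 stops wider (brighter).
ISO: 4000 → 3200 → 2500 → 2000 → 1600 → 1250 → 1000 — 2 stops lower (darker).
Net change so far: 1 stop brighter. Offset with the shutter speed: 1/100 → 1/125 → 1/160 → 1/200.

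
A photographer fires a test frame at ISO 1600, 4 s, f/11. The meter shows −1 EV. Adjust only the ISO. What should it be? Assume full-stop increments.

ISO 3200

Underexposed by 1 stop → need 1 stop brighter.
ISO: 1600 → 3200.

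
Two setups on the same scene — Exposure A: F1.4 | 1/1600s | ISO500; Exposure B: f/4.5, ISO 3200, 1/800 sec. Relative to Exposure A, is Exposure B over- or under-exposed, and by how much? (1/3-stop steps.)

1/3 stop brighter

Aperture: f/1.4 → f/1.6 → f/1.8 → f/2 → f/2.2 → f/2.5 → f/2.8 → f/3.2 → f/3.5 → f/4 → f/4.5 — 3 1/3 stops stopped down (darker).
Shutter speed: 1/1600 → 1/1250 → 1/1000 → 1/800 — 1 stop longer (brighter).
ISO: 500 → 640 → 800 → 1000 → 1250 → 1600 → 2000 → 2500 → 3200 — 2 2/3 stops higher (brighter).
Net: −3 1/3 +1 +2 2/3 = +1/3 stops.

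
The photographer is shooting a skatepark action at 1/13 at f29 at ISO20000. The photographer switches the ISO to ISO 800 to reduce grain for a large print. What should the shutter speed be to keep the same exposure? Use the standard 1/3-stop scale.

2 s

ISO: 20000 → 16000 → 12800 → 10000 → 8000 → 6400 → 5000 → 4000 → 3200 → 2500 → 2000 → 1600 → 1250 → 1000 → 800 — 4 2/3 stops dropped (darker).
Need 4 2/3 stops brighter from the shutter speed: 1/13 → 1/10 → 1/8 → 1/6 → 1/5 → 1/4 → 0.3 → 0.4 → 0.5 → 0.6 → 0.8 → 1 → 1.3 → 1.6 → 2.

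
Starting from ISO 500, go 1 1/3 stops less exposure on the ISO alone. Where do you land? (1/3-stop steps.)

ISO: 500 → 400 → 320 → 250 → 200 — 1 1/3 stops lower (darker).

ISO 200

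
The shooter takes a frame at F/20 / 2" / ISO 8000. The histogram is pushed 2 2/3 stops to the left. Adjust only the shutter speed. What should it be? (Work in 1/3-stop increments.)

Underexposed by 2 2/3 stops → need 2 2/3 stops brighter.
Shutter speed: 2 → 2.5 → 3.2 → 4 → 5 → 6 → 8 → 10 → 13.

13 s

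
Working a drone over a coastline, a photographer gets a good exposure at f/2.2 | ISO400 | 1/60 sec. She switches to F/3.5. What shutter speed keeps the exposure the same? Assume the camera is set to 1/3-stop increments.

Aperture: f/2.2 → f/2.5 → f/2.8 → f/3.2 → f/3.5 — 1 1/3 stops stopped down (darker).
Need 1 1/3 stops brighter from the shutter speed: 1/60 → 1/50 → 1/40 → 1/30 → 1/25.

1/25s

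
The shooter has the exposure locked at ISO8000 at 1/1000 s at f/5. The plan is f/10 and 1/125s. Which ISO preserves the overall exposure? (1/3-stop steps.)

ISO 4000

Aperture: f/5 → f/5.6 → f/6.3 → f/7.1 → f/8 → f/9 → f/10 — 2 stops smaller aperture (darker).
Shutter speed: 1/1000 → 1/800 → 1/640 → 1/500 → 1/400 → 1/320 → 1/250 → 1/200 → 1/160 → 1/125 — 3 stops slower (brighter).
Net change so far: 1 stop brighter. Offset with the ISO: 8000 → 6400 → 5000 → 4000.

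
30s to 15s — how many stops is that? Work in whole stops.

30 → 15 — count the steps: 1 stop.

1 stop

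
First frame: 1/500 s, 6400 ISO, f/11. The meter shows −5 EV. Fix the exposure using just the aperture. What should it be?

f/2

Underexposed by 5 stops → need 5 stops brighter.
Aperture: f/11 → f/8 → f/5.6 → f/4 → f/2.8 → f/2.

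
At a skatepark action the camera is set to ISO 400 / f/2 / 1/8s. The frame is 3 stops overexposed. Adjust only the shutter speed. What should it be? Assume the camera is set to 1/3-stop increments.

Overexposed by 3 stops → need 3 stops darker.
Shutter speed: 1/8 → 1/10 → 1/13 → 1/15 → 1/20 → 1/25 → 1/30 → 1/40 → 1/50 → 1/60.

1/60s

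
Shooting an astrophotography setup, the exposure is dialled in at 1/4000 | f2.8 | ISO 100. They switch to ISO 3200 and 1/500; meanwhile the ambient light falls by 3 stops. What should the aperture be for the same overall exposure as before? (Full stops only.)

Scene light: 3 stops darker.
ISO: 100 → 200 → 400 → 800 → 1600 → 3200 — 5 stops higher (brighter).
Shutter speed: 1/4000 → 1/2000 → 1/1000 → 1/500 — 3 stops longer (brighter).
Net so far: 5 stops brighter. Aperture: f/2.8 → f/4 → f/5.6 → f/8 → f/11 → f/16.

f/16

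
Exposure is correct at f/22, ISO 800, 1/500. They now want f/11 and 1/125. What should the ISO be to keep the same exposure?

Aperture: f/22 → f/16 → f/11 — 2 stops opened up (brighter).
Shutter speed: 1/500 → 1/250 → 1/125 — 2 stops slower (brighter).
Net change so far: 4 stops brighter. Offset with the ISO: 800 → 400 → 200 → 100 → 50.

ISO 50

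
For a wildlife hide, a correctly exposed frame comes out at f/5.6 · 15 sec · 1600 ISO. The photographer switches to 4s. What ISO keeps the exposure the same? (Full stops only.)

Shutter speed: 15 → 8 → 4 — 2 stops shorter (darker).
Need 2 stops brighter from the ISO: 1600 → 3200 → 6400.

ISO 6400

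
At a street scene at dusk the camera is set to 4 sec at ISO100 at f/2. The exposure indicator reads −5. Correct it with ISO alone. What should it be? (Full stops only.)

Underexposed by 5 stops → need 5 stops brighter.
ISO: 100 → 200 → 400 → 800 → 1600 → 3200.

ISO 3200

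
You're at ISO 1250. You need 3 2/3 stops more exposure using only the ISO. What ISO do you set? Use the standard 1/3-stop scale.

ISO: 1250 → 1600 → 2000 → 2500 → 3200 → 4000 → 5000 → 6400 → 8000 → 10000 → 12800 → 16000 — 3 2/3 stops higher (brighter).

ISO 16000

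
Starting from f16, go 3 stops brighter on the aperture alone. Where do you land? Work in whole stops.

Aperture: f/16 → f/11 → f/8 → f/5.6 — 3 stops wider (brighter).

f/5.6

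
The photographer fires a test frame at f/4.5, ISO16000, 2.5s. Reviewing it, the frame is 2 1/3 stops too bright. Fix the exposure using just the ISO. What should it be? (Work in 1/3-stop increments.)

Overexposed by 2 1/3 stops → need 2 1/3 stops darker.
ISO: 16000 → 12800 → 10000 → 8000 → 6400 → 5000 → 4000 → 3200.

ISO 3200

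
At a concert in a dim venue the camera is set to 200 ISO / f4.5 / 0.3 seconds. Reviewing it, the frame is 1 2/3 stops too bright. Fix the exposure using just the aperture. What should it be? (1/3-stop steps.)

Overexposed by 1 2/3 stops → need 1 2/3 stops darker.
Aperture: f/4.5 → f/5 → f/5.6 → f/6.3 → f/7.1 → f/8.

f/8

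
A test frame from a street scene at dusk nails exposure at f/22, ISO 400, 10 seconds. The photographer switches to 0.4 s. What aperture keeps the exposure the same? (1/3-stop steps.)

Shutter speed: 10 → 8 → 6 → 5 → 4 → 3.2 → 2.5 → 2 → 1.6 → 1.3 → 1 → 0.8 → 0.6 → 0.5 → 0.4 — 4 2/3 stops shorter (darker).
Need 4 2/3 stops brighter from the aperture: f/22 → f/20 → f/18 → f/16 → f/14 → f/13 → f/11 → f/10 → f/9 → f/8 → f/7.1 → f/6.3 → f/5.6 → f/5 → f/4.5.

f/4.5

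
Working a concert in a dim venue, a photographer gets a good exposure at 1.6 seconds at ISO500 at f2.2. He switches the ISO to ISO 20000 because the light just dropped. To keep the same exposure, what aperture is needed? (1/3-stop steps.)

f/14

ISO: 500 → 640 → 800 → 1000 → 1250 → 1600 → 2000 → 2500 → 3200 → 4000 → 5000 → 6400 → 8000 → 10000 → 12800 → 16000 → 20000 — 5 1/3 stops higher (brighter).
Need 5 1/3 stops darker from the aperture: f/2.2 → f/2.5 → f/2.8 → f/3.2 → f/3.5 → f/4 → f/4.5 → f/5 → f/5.6 → f/6.3 → f/7.1 → f/8 → f/9 → f/10 → f/11 → f/13 → f/14.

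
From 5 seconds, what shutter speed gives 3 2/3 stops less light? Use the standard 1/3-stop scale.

Shutter speed: 5 → 4 → 3.2 → 2.5 → 2 → 1.6 → 1.3 → 1 → 0.8 → 0.6 → 0.5 → 0.4 — 3 2/3 stops shorter (darker).

0.4 s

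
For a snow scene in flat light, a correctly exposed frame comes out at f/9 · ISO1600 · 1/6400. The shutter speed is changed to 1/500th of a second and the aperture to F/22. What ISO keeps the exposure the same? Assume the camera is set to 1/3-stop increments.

ISO 800

Shutter speed: 1/6400 → 1/5000 → 1/4000 → 1/3200 → 1/2500 → 1/2000 → 1/1600 → 1/1250 → 1/1000 → 1/800 → 1/640 → 1/500 — 3 2/3 stops longer (brighter).
Aperture: f/9 → f/10 → f/11 → f/13 → f/14 → f/16 → f/18 → f/20 → f/22 — 2 2/3 stops stopped down (darker).
Net change so far: 1 stop brighter. Offset with the ISO: 1600 → 1250 → 1000 → 800.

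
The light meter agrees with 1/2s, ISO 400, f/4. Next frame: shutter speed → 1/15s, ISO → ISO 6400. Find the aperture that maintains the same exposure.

f/5.6

Shutter speed: 1/2 → 1/4 → 1/8 → 1/15 — 3 stops faster (darker).
ISO: 400 → 800 → 1600 → 3200 → 6400 — 4 stops raised (brighter).
Net change so far: 1 stop brighter. Offset with the aperture: f/4 → f/5.6.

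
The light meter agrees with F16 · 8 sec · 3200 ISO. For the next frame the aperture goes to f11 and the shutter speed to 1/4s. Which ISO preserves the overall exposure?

Aperture: f/16 → f/11 — 1 stop opened up (brighter).
Shutter speed: 8 → 4 → 2 → 1 → 1/2 → 1/4 — 5 stops shorter (darker).
Net change so far: 4 stops darker. Offset with the ISO: 3200 → 6400 → 12800 → 25600 → 51200.

ISO 51200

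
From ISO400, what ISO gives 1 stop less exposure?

ISO: 400 → 200 — 1 stop dropped (darker).

ISO 200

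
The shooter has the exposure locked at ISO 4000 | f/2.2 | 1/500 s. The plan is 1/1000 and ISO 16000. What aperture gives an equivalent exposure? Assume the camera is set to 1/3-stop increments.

f/3.2

Shutter speed: 1/500 → 1/640 → 1/800 → 1/1000 — 1 stop shorter (darker).
ISO: 4000 → 5000 → 6400 → 8000 → 10000 → 12800 → 16000 — 2 stops higher (brighter).
Net change so far: 1 stop brighter. Offset with the aperture: f/2.2 → f/2.5 → f/2.8 → f/3.2.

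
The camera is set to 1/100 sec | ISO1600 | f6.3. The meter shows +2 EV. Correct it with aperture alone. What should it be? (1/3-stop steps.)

Overexposed by 2 stops → need 2 stops darker.
Aperture: f/6.3 → f/7.1 → f/8 → f/9 → f/10 → f/11 → f/13.

f/13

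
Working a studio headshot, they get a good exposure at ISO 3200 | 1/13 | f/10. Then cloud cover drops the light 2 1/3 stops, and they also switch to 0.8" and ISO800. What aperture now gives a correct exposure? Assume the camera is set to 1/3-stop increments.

Scene light: 2 1/3 stops darker.
Shutter speed: 1/13 → 1/10 → 1/8 → 1/6 → 1/5 → 1/4 → 0.3 → 0.4 → 0.5 → 0.6 → 0.8 — 3 1/3 stops slower (brighter).
ISO: 3200 → 2500 → 2000 → 1600 → 1250 → 1000 → 800 — 2 stops lower (darker).
Net so far: 1 stop darker. Aperture: f/10 → f/9 → f/8 → f/7.1.

f/7.1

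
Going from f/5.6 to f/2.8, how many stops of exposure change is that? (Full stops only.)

2 stops

f/5.6 → f/4 → f/2.8 — count the steps: 2 stops.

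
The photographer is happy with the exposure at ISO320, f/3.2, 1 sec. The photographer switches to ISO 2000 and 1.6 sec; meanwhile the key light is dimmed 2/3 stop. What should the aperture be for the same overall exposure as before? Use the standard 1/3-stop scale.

f/8

Scene light: 2/3 stop darker.
ISO: 320 → 400 → 500 → 640 → 800 → 1000 → 1250 → 1600 → 2000 — 2 2/3 stops raised (brighter).
Shutter speed: 1 → 1.3 → 1.6 — 2/3 stop longer (brighter).
Net so far: 2 2/3 stops brighter. Aperture: f/3.2 → f/3.5 → f/4 → f/4.5 → f/5 → f/5.6 → f/6.3 → f/7.1 → f/8.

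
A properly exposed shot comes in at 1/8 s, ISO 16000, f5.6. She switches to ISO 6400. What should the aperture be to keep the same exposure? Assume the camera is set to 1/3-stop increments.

f/3.5

ISO: 16000 → 12800 → 10000 → 8000 → 6400 — 1 1/3 stops lower (darker).
Need 1 1/3 stops brighter from the aperture: f/5.6 → f/5 → f/4.5 → f/4 → f/3.5.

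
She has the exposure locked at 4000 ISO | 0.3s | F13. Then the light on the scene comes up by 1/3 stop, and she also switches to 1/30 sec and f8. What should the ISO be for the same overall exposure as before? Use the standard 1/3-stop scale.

Scene light: 1/3 stop brighter.
Shutter speed: 0.3 → 1/4 → 1/5 → 1/6 → 1/8 → 1/10 → 1/13 → 1/15 → 1/20 → 1/25 → 1/30 — 3 1/3 stops faster (darker).
Aperture: f/13 → f/11 → f/10 → f/9 → f/8 — 1 1/3 stops larger aperture (brighter).
Net so far: 1 2/3 stops darker. ISO: 4000 → 5000 → 6400 → 8000 → 10000 → 12800.

ISO 12800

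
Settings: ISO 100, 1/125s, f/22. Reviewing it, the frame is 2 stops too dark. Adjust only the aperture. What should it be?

f/11

Underexposed by 2 stops → need 2 stops brighter.
Aperture: f/22 → f/16 → f/11.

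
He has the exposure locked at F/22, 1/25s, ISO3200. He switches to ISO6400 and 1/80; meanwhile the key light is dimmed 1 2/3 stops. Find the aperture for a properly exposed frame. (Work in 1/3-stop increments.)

Scene light: 1 2/3 stops darker.
ISO: 3200 → 4000 → 5000 → 6400 — 1 stop higher (brighter).
Shutter speed: 1/25 → 1/30 → 1/40 → 1/50 → 1/60 → 1/80 — 1 2/3 stops shorter (darker).
Net so far: 2 1/3 stops darker. Aperture: f/22 → f/20 → f/18 → f/16 → f/14 → f/13 → f/11 → f/10.

f/10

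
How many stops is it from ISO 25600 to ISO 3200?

3 stops

25600 → 12800 → 6400 → 3200 — count the steps: 3 stops.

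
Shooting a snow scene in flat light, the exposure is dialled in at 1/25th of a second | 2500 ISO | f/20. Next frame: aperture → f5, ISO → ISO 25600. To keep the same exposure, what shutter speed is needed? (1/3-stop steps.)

Aperture: f/20 → f/18 → f/16 → f/14 → f/13 → f/11 → f/10 → f/9 → f/8 → f/7.1 → f/6.3 → f/5.6 → f/5 — 4 stops opened up (brighter).
ISO: 2500 → 3200 → 4000 → 5000 → 6400 → 8000 → 10000 → 12800 → 16000 → 20000 → 25600 — 3 1/3 stops higher (brighter).
Net change so far: 7 1/3 stops brighter. Offset with the shutter speed: 1/25 → 1/30 → 1/40 → 1/50 → 1/60 → 1/80 → 1/100 → 1/125 → 1/160 → 1/200 → 1/250 → 1/320 → 1/400 → 1/500 → 1/640 → 1/800 → 1/1000 → 1/1250 → 1/1600 → 1/2000 → 1/2500 → 1/3200 → 1/4000.

1/4000s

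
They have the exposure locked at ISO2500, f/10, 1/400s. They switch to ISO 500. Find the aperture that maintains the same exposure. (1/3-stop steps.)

ISO: 2500 → 2000 → 1600 → 1250 → 1000 → 800 → 640 → 500 — 2 1/3 stops dropped (darker).
Need 2 1/3 stops brighter from the aperture: f/10 → f/9 → f/8 → f/7.1 → f/6.3 → f/5.6 → f/5 → f/4.5.

f/4.5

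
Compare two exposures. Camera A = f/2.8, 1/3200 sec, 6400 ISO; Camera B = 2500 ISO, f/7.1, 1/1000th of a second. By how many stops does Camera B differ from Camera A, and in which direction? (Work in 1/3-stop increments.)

Aperture: f/2.8 → f/3.2 → f/3.5 → f/4 → f/4.5 → f/5 → f/5.6 → f/6.3 → f/7.1 — 2 2/3 stops narrower (darker).
Shutter speed: 1/3200 → 1/2500 → 1/2000 → 1/1600 → 1/1250 → 1/1000 — 1 2/3 stops slower (brighter).
ISO: 6400 → 5000 → 4000 → 3200 → 2500 — 1 1/3 stops dropped (darker).
Net: −2 2/3 +1 2/3 −1 1/3 = −2 1/3 stops.

2 1/3 stops darker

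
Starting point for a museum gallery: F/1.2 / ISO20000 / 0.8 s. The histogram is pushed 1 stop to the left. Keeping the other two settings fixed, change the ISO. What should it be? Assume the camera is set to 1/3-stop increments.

ISO 40000

Underexposed by 1 stop → need 1 stop brighter.
ISO: 20000 → 25600 → 32000 → 40000.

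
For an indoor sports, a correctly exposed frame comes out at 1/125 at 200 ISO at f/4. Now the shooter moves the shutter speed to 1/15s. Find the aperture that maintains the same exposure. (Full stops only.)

f/11

Shutter speed: 1/125 → 1/60 → 1/30 → 1/15 — 3 stops longer (brighter).
Need 3 stops darker from the aperture: f/4 → f/5.6 → f/8 → f/11.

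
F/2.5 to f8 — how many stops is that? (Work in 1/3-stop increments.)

3 1/3 stops

f/2.5 → f/2.8 → f/3.2 → f/3.5 → f/4 → f/4.5 → f/5 → f/5.6 → f/6.3 → f/7.1 → f/8 — count the steps: 10 third-stops = 3 1/3 stops.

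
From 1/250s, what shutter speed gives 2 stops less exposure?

Shutter speed: 1/250 → 1/500 → 1/1000 — 2 stops faster (darker).

1/1000s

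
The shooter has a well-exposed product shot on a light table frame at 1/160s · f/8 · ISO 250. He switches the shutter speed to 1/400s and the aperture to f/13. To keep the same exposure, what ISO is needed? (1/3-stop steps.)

ISO 1600

Shutter speed: 1/160 → 1/200 → 1/250 → 1/320 → 1/400 — 1 1/3 stops shorter (darker).
Aperture: f/8 → f/9 → f/10 → f/11 → f/13 — 1 1/3 stops smaller aperture (darker).
Net change so far: 2 2/3 stops darker. Offset with the ISO: 250 → 320 → 400 → 500 → 640 → 800 → 1000 → 1250 → 1600.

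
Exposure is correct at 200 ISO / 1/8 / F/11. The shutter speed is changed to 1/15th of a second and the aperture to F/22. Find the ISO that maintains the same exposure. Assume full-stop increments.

Shutter speed: 1/8 → 1/15 — 1 stop shorter (darker).
Aperture: f/11 → f/16 → f/22 — 2 stops smaller aperture (darker).
Net change so far: 3 stops darker. Offset with the ISO: 200 → 400 → 800 → 1600.

ISO 1600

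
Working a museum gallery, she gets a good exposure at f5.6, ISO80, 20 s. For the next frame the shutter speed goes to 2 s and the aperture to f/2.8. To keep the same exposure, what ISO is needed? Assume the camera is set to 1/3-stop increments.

ISO 200

Shutter speed: 20 → 15 → 13 → 10 → 8 → 6 → 5 → 4 → 3.2 → 2.5 → 2 — 3 1/3 stops faster (darker).
Aperture: f/5.6 → f/5 → f/4.5 → f/4 → f/3.5 → f/3.2 → f/2.8 — 2 stops opened up (brighter).
Net change so far: 1 1/3 stops darker. Offset with the ISO: 80 → 100 → 125 → 160 → 200.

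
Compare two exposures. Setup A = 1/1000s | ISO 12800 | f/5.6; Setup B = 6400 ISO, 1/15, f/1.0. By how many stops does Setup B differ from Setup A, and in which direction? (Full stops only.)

Aperture: f/5.6 → f/4 → f/2.8 → f/2 → f/1.4 → f/1.0 — 5 stops opened up (brighter).
Shutter speed: 1/1000 → 1/500 → 1/250 → 1/125 → 1/60 → 1/30 → 1/15 — 6 stops longer (brighter).
ISO: 12800 → 6400 — 1 stop dropped (darker).
Net: +5 +6 −1 = +10 stops.

10 stops brighter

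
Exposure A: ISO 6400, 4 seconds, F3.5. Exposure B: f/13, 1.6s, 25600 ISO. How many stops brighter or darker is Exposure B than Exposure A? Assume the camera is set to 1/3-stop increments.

3 stops darker

Aperture: f/3.5 → f/4 → f/4.5 → f/5 → f/5.6 → f/6.3 → f/7.1 → f/8 → f/9 → f/10 → f/11 → f/13 — 3 2/3 stops smaller aperture (darker).
Shutter speed: 4 → 3.2 → 2.5 → 2 → 1.6 — 1 1/3 stops shorter (darker).
ISO: 6400 → 8000 → 10000 → 12800 → 16000 → 20000 → 25600 — 2 stops higher (brighter).
Net: −3 2/3 −1 1/3 +2 = −3 stops.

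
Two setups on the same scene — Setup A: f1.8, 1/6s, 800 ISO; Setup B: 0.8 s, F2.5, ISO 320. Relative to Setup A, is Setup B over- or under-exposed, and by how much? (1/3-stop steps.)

Aperture: f/1.8 → f/2 → f/2.2 → f/2.5 — 1 stop narrower (darker).
Shutter speed: 1/6 → 1/5 → 1/4 → 0.3 → 0.4 → 0.5 → 0.6 → 0.8 — 2 1/3 stops longer (brighter).
ISO: 800 → 640 → 500 → 400 → 320 — 1 1/3 stops lower (darker).
Net: −1 +2 1/3 −1 1/3 = 0 stops.

same exposure (0 stops)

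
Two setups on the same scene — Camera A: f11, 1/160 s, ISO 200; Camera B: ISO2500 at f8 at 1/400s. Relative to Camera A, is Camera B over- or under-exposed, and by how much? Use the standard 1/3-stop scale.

Aperture: f/11 → f/10 → f/9 → f/8 — 1 stop opened up (brighter).
Shutter speed: 1/160 → 1/200 → 1/250 → 1/320 → 1/400 — 1 1/3 stops faster (darker).
ISO: 200 → 250 → 320 → 400 → 500 → 640 → 800 → 1000 → 1250 → 1600 → 2000 → 2500 — 3 2/3 stops higher (brighter).
Net: +1 −1 1/3 +3 2/3 = +3 1/3 stops.

3 1/3 stops brighter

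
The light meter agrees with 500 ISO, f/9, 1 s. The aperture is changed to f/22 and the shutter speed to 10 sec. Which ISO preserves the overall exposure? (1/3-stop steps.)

Aperture: f/9 → f/10 → f/11 → f/13 → f/14 → f/16 → f/18 → f/20 → f/22 — 2 2/3 stops stopped down (darker).
Shutter speed: 1 → 1.3 → 1.6 → 2 → 2.5 → 3.2 → 4 → 5 → 6 → 8 → 10 — 3 1/3 stops slower (brighter).
Net change so far: 2/3 stop brighter. Offset with the ISO: 500 → 400 → 320.

ISO 320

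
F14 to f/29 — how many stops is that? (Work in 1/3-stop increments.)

f/14 → f/16 → f/18 → f/20 → f/22 → f/25 → f/29 — count the steps: 6 third-stops = 2 stops.

2 stops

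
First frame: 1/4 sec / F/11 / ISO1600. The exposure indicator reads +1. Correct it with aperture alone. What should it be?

Overexposed by 1 stop → need 1 stop darker.
Aperture: f/11 → f/16.

f/16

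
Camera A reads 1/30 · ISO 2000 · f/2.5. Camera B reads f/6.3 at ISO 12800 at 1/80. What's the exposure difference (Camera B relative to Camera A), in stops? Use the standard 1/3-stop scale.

Aperture: f/2.5 → f/2.8 → f/3.2 → f/3.5 → f/4 → f/4.5 → f/5 → f/5.6 → f/6.3 — 2 2/3 stops stopped down (darker).
Shutter speed: 1/30 → 1/40 → 1/50 → 1/60 → 1/80 — 1 1/3 stops shorter (darker).
ISO: 2000 → 2500 → 3200 → 4000 → 5000 → 6400 → 8000 → 10000 → 12800 — 2 2/3 stops raised (brighter).
Net: −2 2/3 −1 1/3 +2 2/3 = −1 1/3 stops.

1 1/3 stops darker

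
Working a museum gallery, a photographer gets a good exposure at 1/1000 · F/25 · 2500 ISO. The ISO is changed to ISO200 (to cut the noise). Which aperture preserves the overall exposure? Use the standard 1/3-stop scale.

ISO: 2500 → 2000 → 1600 → 1250 → 1000 → 800 → 640 → 500 → 400 → 320 → 250 → 200 — 3 2/3 stops dropped (darker).
Need 3 2/3 stops brighter from the aperture: f/25 → f/22 → f/20 → f/18 → f/16 → f/14 → f/13 → f/11 → f/10 → f/9 → f/8 → f/7.1.

f/7.1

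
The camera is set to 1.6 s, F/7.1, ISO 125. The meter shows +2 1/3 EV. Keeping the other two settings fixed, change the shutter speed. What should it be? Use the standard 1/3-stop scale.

0.3 s

Overexposed by 2 1/3 stops → need 2 1/3 stops darker.
Shutter speed: 1.6 → 1.3 → 1 → 0.8 → 0.6 → 0.5 → 0.4 → 0.3.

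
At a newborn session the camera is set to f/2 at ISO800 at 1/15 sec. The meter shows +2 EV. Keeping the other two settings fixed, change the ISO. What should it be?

ISO 200

Overexposed by 2 stops → need 2 stops darker.
ISO: 800 → 400 → 200.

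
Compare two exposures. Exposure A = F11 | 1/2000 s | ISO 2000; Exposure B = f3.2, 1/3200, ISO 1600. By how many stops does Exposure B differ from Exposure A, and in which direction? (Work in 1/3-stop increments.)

2 2/3 stops brighter

Aperture: f/11 → f/10 → f/9 → f/8 → f/7.1 → f/6.3 → f/5.6 → f/5 → f/4.5 → f/4 → f/3.5 → f/3.2 — 3 2/3 stops wider (brighter).
Shutter speed: 1/2000 → 1/2500 → 1/3200 — 2/3 stop shorter (darker).
ISO: 2000 → 1600 — 1/3 stop dropped (darker).
Net: +3 2/3 −2/3 −1/3 = +2 2/3 stops.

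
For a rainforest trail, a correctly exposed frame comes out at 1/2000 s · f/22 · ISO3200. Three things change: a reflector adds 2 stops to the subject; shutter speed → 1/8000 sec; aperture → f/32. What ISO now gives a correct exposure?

Scene light: 2 stops brighter.
Shutter speed: 1/2000 → 1/4000 → 1/8000 — 2 stops faster (darker).
Aperture: f/22 → f/32 — 1 stop smaller aperture (darker).
Net so far: 1 stop darker. ISO: 3200 → 6400.

ISO 6400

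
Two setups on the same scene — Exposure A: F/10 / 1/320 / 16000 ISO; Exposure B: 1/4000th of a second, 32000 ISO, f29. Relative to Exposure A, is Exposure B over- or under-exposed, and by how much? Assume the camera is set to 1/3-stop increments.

Aperture: f/10 → f/11 → f/13 → f/14 → f/16 → f/18 → f/20 → f/22 → f/25 → f/29 — 3 stops smaller aperture (darker).
Shutter speed: 1/320 → 1/400 → 1/500 → 1/640 → 1/800 → 1/1000 → 1/1250 → 1/1600 → 1/2000 → 1/2500 → 1/3200 → 1/4000 — 3 2/3 stops faster (darker).
ISO: 16000 → 20000 → 25600 → 32000 — 1 stop raised (brighter).
Net: −3 −3 2/3 +1 = −5 2/3 stops.

5 2/3 stops darker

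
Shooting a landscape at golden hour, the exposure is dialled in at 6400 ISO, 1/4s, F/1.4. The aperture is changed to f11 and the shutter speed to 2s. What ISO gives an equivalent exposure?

ISO 51200

Aperture: f/1.4 → f/2 → f/2.8 → f/4 → f/5.6 → f/8 → f/11 — 6 stops stopped down (darker).
Shutter speed: 1/4 → 1/2 → 1 → 2 — 3 stops longer (brighter).
Net change so far: 3 stops darker. Offset with the ISO: 6400 → 12800 → 25600 → 51200.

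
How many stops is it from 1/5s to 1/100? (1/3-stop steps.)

4 1/3 stops

1/5 → 1/6 → 1/8 → 1/10 → 1/13 → 1/15 → 1/20 → 1/25 → 1/30 → 1/40 → 1/50 → 1/60 → 1/80 → 1/100 — count the steps: 13 third-stops = 4 1/3 stops.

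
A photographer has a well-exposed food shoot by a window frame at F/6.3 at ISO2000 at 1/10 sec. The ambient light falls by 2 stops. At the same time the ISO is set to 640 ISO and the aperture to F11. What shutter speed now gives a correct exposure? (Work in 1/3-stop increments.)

4 s

Scene light: 2 stops darker.
ISO: 2000 → 1600 → 1250 → 1000 → 800 → 640 — 1 2/3 stops lower (darker).
Aperture: f/6.3 → f/7.1 → f/8 → f/9 → f/10 → f/11 — 1 2/3 stops stopped down (darker).
Net so far: 5 1/3 stops darker. Shutter speed: 1/10 → 1/8 → 1/6 → 1/5 → 1/4 → 0.3 → 0.4 → 0.5 → 0.6 → 0.8 → 1 → 1.3 → 1.6 → 2 → 2.5 → 3.2 → 4.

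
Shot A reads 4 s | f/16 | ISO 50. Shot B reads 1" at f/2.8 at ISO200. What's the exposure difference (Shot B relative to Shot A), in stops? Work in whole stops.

Aperture: f/16 → f/11 → f/8 → f/5.6 → f/4 → f/2.8 — 5 stops opened up (brighter).
Shutter speed: 4 → 2 → 1 — 2 stops faster (darker).
ISO: 50 → 100 → 200 — 2 stops raised (brighter).
Net: +5 −2 +2 = +5 stops.

5 stops brighter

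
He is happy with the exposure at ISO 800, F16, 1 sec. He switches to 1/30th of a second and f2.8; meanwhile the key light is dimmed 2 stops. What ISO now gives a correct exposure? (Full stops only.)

Scene light: 2 stops darker.
Shutter speed: 1 → 1/2 → 1/4 → 1/8 → 1/15 → 1/30 — 5 stops shorter (darker).
Aperture: f/16 → f/11 → f/8 → f/5.6 → f/4 → f/2.8 — 5 stops larger aperture (brighter).
Net so far: 2 stops darker. ISO: 800 → 1600 → 3200.

ISO 3200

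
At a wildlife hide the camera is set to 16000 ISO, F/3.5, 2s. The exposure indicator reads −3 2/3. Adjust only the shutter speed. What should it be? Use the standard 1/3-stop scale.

Underexposed by 3 2/3 stops → need 3 2/3 stops brighter.
Shutter speed: 2 → 2.5 → 3.2 → 4 → 5 → 6 → 8 → 10 → 13 → 15 → 20 → 25.

25 s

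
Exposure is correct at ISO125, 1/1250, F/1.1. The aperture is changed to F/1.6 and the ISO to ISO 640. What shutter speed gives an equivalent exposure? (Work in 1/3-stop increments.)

Aperture: f/1.1 → f/1.2 → f/1.4 → f/1.6 — 1 stop smaller aperture (darker).
ISO: 125 → 160 → 200 → 250 → 320 → 400 → 500 → 640 — 2 1/3 stops raised (brighter).
Net change so far: 1 1/3 stops brighter. Offset with the shutter speed: 1/1250 → 1/1600 → 1/2000 → 1/2500 → 1/3200.

1/3200s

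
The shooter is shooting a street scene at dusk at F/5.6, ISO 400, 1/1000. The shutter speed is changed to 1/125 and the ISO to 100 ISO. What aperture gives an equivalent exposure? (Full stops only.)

f/8

Shutter speed: 1/1000 → 1/500 → 1/250 → 1/125 — 3 stops slower (brighter).
ISO: 400 → 200 → 100 — 2 stops lower (darker).
Net change so far: 1 stop brighter. Offset with the aperture: f/5.6 → f/8.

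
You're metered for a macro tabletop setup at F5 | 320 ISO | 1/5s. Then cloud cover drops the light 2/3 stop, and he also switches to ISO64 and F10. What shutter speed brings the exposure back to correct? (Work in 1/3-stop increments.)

6 s

Scene light: 2/3 stop darker.
ISO: 320 → 250 → 200 → 160 → 125 → 100 → 80 → 64 — 2 1/3 stops dropped (darker).
Aperture: f/5 → f/5.6 → f/6.3 → f/7.1 → f/8 → f/9 → f/10 — 2 stops stopped down (darker).
Net so far: 5 stops darker. Shutter speed: 1/5 → 1/4 → 0.3 → 0.4 → 0.5 → 0.6 → 0.8 → 1 → 1.3 → 1.6 → 2 → 2.5 → 3.2 → 4 → 5 → 6.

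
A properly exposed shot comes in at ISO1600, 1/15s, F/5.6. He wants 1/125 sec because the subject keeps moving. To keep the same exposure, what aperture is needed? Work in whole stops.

Shutter speed: 1/15 → 1/30 → 1/60 → 1/125 — 3 stops shorter (darker).
Need 3 stops brighter from the aperture: f/5.6 → f/4 → f/2.8 → f/2.

f/2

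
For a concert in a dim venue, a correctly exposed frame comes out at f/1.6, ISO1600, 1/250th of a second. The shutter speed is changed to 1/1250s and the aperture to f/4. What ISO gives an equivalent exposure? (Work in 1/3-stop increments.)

ISO 51200

Shutter speed: 1/250 → 1/320 → 1/400 → 1/500 → 1/640 → 1/800 → 1/1000 → 1/1250 — 2 1/3 stops faster (darker).
Aperture: f/1.6 → f/1.8 → f/2 → f/2.2 → f/2.5 → f/2.8 → f/3.2 → f/3.5 → f/4 — 2 2/3 stops narrower (darker).
Net change so far: 5 stops darker. Offset with the ISO: 1600 → 2000 → 2500 → 3200 → 4000 → 5000 → 6400 → 8000 → 10000 → 12800 → 16000 → 20000 → 25600 → 32000 → 40000 → 51200.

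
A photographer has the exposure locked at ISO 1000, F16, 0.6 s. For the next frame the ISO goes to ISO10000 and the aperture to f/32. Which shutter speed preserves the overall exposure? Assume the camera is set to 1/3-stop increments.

ISO: 1000 → 1250 → 1600 → 2000 → 2500 → 3200 → 4000 → 5000 → 6400 → 8000 → 10000 — 3 1/3 stops higher (brighter).
Aperture: f/16 → f/18 → f/20 → f/22 → f/25 → f/29 → f/32 — 2 stops stopped down (darker).
Net change so far: 1 1/3 stops brighter. Offset with the shutter speed: 0.6 → 0.5 → 0.4 → 0.3 → 1/4.

1/4s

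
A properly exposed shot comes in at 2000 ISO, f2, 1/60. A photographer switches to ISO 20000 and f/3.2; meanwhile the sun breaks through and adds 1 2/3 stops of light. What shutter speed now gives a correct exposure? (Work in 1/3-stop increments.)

1/800s

Scene light: 1 2/3 stops brighter.
ISO: 2000 → 2500 → 3200 → 4000 → 5000 → 6400 → 8000 → 10000 → 12800 → 16000 → 20000 — 3 1/3 stops raised (brighter).
Aperture: f/2 → f/2.2 → f/2.5 → f/2.8 → f/3.2 — 1 1/3 stops smaller aperture (darker).
Net so far: 3 2/3 stops brighter. Shutter speed: 1/60 → 1/80 → 1/100 → 1/125 → 1/160 → 1/200 → 1/250 → 1/320 → 1/400 → 1/500 → 1/640 → 1/800.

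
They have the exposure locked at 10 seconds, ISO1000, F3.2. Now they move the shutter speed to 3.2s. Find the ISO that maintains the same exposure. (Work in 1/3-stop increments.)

Shutter speed: 10 → 8 → 6 → 5 → 4 → 3.2 — 1 2/3 stops shorter (darker).
Need 1 2/3 stops brighter from the ISO: 1000 → 1250 → 1600 → 2000 → 2500 → 3200.

ISO 3200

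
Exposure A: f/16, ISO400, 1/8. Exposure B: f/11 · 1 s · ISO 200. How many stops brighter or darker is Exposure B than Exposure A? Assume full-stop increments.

3 stops brighter

Aperture: f/16 → f/11 — 1 stop wider (brighter).
Shutter speed: 1/8 → 1/4 → 1/2 → 1 — 3 stops longer (brighter).
ISO: 400 → 200 — 1 stop lower (darker).
Net: +1 +3 −1 = +3 stops.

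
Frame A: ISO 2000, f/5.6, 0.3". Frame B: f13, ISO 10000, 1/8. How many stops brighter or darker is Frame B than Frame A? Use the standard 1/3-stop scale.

1 1/3 stops darker

Aperture: f/5.6 → f/6.3 → f/7.1 → f/8 → f/9 → f/10 → f/11 → f/13 — 2 1/3 stops narrower (darker).
Shutter speed: 0.3 → 1/4 → 1/5 → 1/6 → 1/8 — 1 1/3 stops faster (darker).
ISO: 2000 → 2500 → 3200 → 4000 → 5000 → 6400 → 8000 → 10000 — 2 1/3 stops higher (brighter).
Net: −2 1/3 −1 1/3 +2 1/3 = −1 1/3 stops.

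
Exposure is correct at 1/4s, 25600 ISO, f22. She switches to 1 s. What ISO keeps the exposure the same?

Shutter speed: 1/4 → 1/2 → 1 — 2 stops slower (brighter).
Need 2 stops darker from the ISO: 25600 → 12800 → 6400.

ISO 6400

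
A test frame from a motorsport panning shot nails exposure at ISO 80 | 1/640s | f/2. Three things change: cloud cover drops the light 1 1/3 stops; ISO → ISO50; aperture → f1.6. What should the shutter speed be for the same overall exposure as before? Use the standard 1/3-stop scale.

Scene light: 1 1/3 stops darker.
ISO: 80 → 64 → 50 — 2/3 stop dropped (darker).
Aperture: f/2 → f/1.8 → f/1.6 — 2/3 stop larger aperture (brighter).
Net so far: 1 1/3 stops darker. Shutter speed: 1/640 → 1/500 → 1/400 → 1/320 → 1/250.

1/250s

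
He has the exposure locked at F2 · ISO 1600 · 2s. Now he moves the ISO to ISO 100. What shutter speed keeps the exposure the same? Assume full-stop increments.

ISO: 1600 → 800 → 400 → 200 → 100 — 4 stops lower (darker).
Need 4 stops brighter from the shutter speed: 2 → 4 → 8 → 15 → 30.

30 s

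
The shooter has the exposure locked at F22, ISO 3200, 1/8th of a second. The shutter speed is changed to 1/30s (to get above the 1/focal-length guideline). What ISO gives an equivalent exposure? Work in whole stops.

ISO 12800

Shutter speed: 1/8 → 1/15 → 1/30 — 2 stops faster (darker).
Need 2 stops brighter from the ISO: 3200 → 6400 → 12800.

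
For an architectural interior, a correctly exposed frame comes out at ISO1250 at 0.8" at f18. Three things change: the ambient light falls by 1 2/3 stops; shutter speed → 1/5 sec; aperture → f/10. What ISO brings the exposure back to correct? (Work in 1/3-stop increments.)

ISO 5000

Scene light: 1 2/3 stops darker.
Shutter speed: 0.8 → 0.6 → 0.5 → 0.4 → 0.3 → 1/4 → 1/5 — 2 stops shorter (darker).
Aperture: f/18 → f/16 → f/14 → f/13 → f/11 → f/10 — 1 2/3 stops wider (brighter).
Net so far: 2 stops darker. ISO: 1250 → 1600 → 2000 → 2500 → 3200 → 4000 → 5000.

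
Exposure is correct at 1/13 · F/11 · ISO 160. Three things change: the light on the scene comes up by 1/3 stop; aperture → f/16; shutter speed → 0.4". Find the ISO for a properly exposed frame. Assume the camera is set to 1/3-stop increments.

Scene light: 1/3 stop brighter.
Aperture: f/11 → f/13 → f/14 → f/16 — 1 stop stopped down (darker).
Shutter speed: 1/13 → 1/10 → 1/8 → 1/6 → 1/5 → 1/4 → 0.3 → 0.4 — 2 1/3 stops longer (brighter).
Net so far: 1 2/3 stops brighter. ISO: 160 → 125 → 100 → 80 → 64 → 50.

ISO 50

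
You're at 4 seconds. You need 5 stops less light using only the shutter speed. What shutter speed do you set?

1/8s

Shutter speed: 4 → 2 → 1 → 1/2 → 1/4 → 1/8 — 5 stops faster (darker).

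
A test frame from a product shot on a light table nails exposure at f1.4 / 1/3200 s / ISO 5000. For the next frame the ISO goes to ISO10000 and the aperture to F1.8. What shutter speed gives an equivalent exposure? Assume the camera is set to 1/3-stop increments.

ISO: 5000 → 6400 → 8000 → 10000 — 1 stop raised (brighter).
Aperture: f/1.4 → f/1.6 → f/1.8 — 2/3 stop narrower (darker).
Net change so far: 1/3 stop brighter. Offset with the shutter speed: 1/3200 → 1/4000.

1/4000s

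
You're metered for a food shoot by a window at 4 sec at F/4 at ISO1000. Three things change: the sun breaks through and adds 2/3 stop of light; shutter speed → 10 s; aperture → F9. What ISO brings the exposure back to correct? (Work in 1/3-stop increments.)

Scene light: 2/3 stop brighter.
Shutter speed: 4 → 5 → 6 → 8 → 10 — 1 1/3 stops longer (brighter).
Aperture: f/4 → f/4.5 → f/5 → f/5.6 → f/6.3 → f/7.1 → f/8 → f/9 — 2 1/3 stops stopped down (darker).
Net so far: 1/3 stop darker. ISO: 1000 → 1250.

ISO 1250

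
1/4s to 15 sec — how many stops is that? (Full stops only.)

6 stops

1/4 → 1/2 → 1 → 2 → 4 → 8 → 15 — count the steps: 6 stops.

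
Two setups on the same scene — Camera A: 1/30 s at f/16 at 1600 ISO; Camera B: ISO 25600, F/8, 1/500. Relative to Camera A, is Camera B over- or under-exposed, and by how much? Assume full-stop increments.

2 stops brighter

Aperture: f/16 → f/11 → f/8 — 2 stops opened up (brighter).
Shutter speed: 1/30 → 1/60 → 1/125 → 1/250 → 1/500 — 4 stops faster (darker).
ISO: 1600 → 3200 → 6400 → 12800 → 25600 — 4 stops raised (brighter).
Net: +2 −4 +4 = +2 stops.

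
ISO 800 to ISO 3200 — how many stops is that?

800 → 1600 → 3200 — count the steps: 2 stops.

2 stops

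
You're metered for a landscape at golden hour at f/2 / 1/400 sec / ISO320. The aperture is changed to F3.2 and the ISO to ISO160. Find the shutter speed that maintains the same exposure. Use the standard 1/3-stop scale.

Aperture: f/2 → f/2.2 → f/2.5 → f/2.8 → f/3.2 — 1 1/3 stops stopped down (darker).
ISO: 320 → 250 → 200 → 160 — 1 stop lower (darker).
Net change so far: 2 1/3 stops darker. Offset with the shutter speed: 1/400 → 1/320 → 1/250 → 1/200 → 1/160 → 1/125 → 1/100 → 1/80.

1/80s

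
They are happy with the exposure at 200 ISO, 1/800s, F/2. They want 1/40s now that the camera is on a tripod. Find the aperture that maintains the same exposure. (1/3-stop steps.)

Shutter speed: 1/800 → 1/640 → 1/500 → 1/400 → 1/320 → 1/250 → 1/200 → 1/160 → 1/125 → 1/100 → 1/80 → 1/60 → 1/50 → 1/40 — 4 1/3 stops longer (brighter).
Need 4 1/3 stops darker from the aperture: f/2 → f/2.2 → f/2.5 → f/2.8 → f/3.2 → f/3.5 → f/4 → f/4.5 → f/5 → f/5.6 → f/6.3 → f/7.1 → f/8 → f/9.

f/9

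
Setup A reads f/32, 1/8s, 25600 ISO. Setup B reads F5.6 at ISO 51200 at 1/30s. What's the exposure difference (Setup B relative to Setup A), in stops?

4 stops brighter

Aperture: f/32 → f/22 → f/16 → f/11 → f/8 → f/5.6 — 5 stops larger aperture (brighter).
Shutter speed: 1/8 → 1/15 → 1/30 — 2 stops shorter (darker).
ISO: 25600 → 51200 — 1 stop raised (brighter).
Net: +5 −2 +1 = +4 stops.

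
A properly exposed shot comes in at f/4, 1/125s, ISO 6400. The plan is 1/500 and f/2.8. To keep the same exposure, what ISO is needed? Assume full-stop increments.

Shutter speed: 1/125 → 1/250 → 1/500 — 2 stops shorter (darker).
Aperture: f/4 → f/2.8 — 1 stop opened up (brighter).
Net change so far: 1 stop darker. Offset with the ISO: 6400 → 12800.

ISO 12800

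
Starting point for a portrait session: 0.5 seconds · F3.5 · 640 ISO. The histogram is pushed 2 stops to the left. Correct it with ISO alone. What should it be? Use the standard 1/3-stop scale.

ISO 2500

Underexposed by 2 stops → need 2 stops brighter.
ISO: 640 → 800 → 1000 → 1250 → 1600 → 2000 → 2500.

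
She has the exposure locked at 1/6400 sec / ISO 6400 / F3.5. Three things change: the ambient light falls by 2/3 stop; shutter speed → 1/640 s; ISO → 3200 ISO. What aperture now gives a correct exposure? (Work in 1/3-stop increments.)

f/6.3

Scene light: 2/3 stop darker.
Shutter speed: 1/6400 → 1/5000 → 1/4000 → 1/3200 → 1/2500 → 1/2000 → 1/1600 → 1/1250 → 1/1000 → 1/800 → 1/640 — 3 1/3 stops longer (brighter).
ISO: 6400 → 5000 → 4000 → 3200 — 1 stop lower (darker).
Net so far: 1 2/3 stops brighter. Aperture: f/3.5 → f/4 → f/4.5 → f/5 → f/5.6 → f/6.3.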